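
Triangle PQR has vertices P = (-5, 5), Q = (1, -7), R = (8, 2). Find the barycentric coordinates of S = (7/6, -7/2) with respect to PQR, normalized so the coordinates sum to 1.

(1/6, 2/3, 1/6)

Signed area of the reference triangle: [PQR] = ½·((-5)·(-7−2) + 1·(2−5) + 8·(5−(-7))) = ½·(45 − 3 + 96) = 69.
[SQR] = ½·((7/6)·(-7−2) + 1·(2−(-7/2)) + 8·(-7/2−(-7))) = ½·(-21/2 + 11/2 + 28) = 23/2, so the P-coordinate is (23/2)/69 = 1/6.
[PSR] = ½·((-5)·(-7/2−2) + (7/6)·(2−5) + 8·(5−(-7/2))) = ½·(55/2 − 7/2 + 68) = 46, so the Q-coordinate is 2/3.
[PQS] = ½·((-5)·(-7−(-7/2)) + 1·(-7/2−5) + (7/6)·(5−(-7))) = ½·(35/2 − 17/2 + 14) = 23/2, so the R-coordinate is 1/6.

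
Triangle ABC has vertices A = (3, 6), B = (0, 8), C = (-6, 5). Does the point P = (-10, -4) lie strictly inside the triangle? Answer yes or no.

Barycentric coordinates of P: (2, -11/3, 8/3).
The three coordinates are positive, negative, positive; a point is interior exactly when all three are positive.

no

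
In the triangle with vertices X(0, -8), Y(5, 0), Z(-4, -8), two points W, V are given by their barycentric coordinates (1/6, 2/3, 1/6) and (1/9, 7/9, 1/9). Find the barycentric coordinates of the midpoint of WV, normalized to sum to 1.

Since both coordinate triples sum to 1, the midpoint's barycentrics are the componentwise average.
(1/6+1/9)/2 = 5/36; similarly 13/18 and 5/36.

(5/36, 13/18, 5/36)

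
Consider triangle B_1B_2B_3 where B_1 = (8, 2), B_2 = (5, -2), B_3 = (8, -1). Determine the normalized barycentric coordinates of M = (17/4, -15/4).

Signed area of the reference triangle: [B_1B_2B_3] = ½·(8·(-2−(-1)) + 5·(-1−2) + 8·(2−(-2))) = ½·(-8 − 15 + 32) = 9/2.
[MB_2B_3] = ½·((17/4)·(-2−(-1)) + 5·(-1−(-15/4)) + 8·(-15/4−(-2))) = ½·(-17/4 + 55/4 − 14) = -9/4, so the B_1-coordinate is (-9/4)/(9/2) = -1/2.
[B_1MB_3] = ½·(8·(-15/4−(-1)) + (17/4)·(-1−2) + 8·(2−(-15/4))) = ½·(-22 − 51/4 + 46) = 45/8, so the B_2-coordinate is 5/4.
[B_1B_2M] = ½·(8·(-2−(-15/4)) + 5·(-15/4−2) + (17/4)·(2−(-2))) = ½·(14 − 115/4 + 17) = 9/8, so the B_3-coordinate is 1/4.
Check: -1/2 + 5/4 + 1/4 = 1.

(-1/2, 5/4, 1/4)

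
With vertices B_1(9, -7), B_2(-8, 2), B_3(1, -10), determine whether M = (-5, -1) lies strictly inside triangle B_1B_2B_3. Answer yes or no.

Barycentric coordinates of M: (3/41, 30/41, 8/41).
The three coordinates are positive, positive, positive; a point is interior exactly when all three are positive.

yes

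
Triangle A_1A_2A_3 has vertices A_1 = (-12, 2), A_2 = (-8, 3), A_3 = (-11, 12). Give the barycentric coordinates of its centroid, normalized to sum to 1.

The centroid is the average of the vertices, so each weight is 1/3.

(1/3, 1/3, 1/3)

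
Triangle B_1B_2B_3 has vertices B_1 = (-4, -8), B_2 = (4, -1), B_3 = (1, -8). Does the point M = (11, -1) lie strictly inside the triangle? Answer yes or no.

no

Barycentric coordinates of M: (-7/5, 1, 7/5).
The three coordinates are negative, positive, positive; a point is interior exactly when all three are positive.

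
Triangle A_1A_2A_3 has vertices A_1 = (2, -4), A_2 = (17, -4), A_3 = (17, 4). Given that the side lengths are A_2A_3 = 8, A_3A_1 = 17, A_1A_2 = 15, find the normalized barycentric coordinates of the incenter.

(1/5, 17/40, 3/8)

The incenter has barycentric coordinates proportional to the opposite side lengths: (8 : 17 : 15).
Normalizing by 8+17+15 = 40 gives (1/5, 17/40, 3/8).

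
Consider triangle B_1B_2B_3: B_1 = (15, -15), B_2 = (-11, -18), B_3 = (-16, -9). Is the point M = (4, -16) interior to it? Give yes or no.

yes

Barycentric coordinates of M: (145/249, 97/249, 7/249).
The three coordinates are positive, positive, positive; a point is interior exactly when all three are positive.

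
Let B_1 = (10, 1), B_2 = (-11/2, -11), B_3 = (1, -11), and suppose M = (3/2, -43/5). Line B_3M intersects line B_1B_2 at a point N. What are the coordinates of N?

(9/4, -5)

Barycentric coordinates of M with respect to B_1B_2B_3: (1/5, 1/5, 3/5).
On side B_1B_2 the B_3-coordinate is zero; dropping M's B_3-weight 3/5 and renormalizing the remaining 1/5 : 1/5 gives weights 1/2, 1/2 on B_1, B_2.
N = (1/2)·(10, 1) + (1/2)·(-11/2, -11) = (9/4, -5).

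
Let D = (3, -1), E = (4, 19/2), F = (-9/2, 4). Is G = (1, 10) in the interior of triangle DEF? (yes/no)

Barycentric coordinates of G: (-83/335, 58/67, 128/335).
The three coordinates are negative, positive, positive; a point is interior exactly when all three are positive.

no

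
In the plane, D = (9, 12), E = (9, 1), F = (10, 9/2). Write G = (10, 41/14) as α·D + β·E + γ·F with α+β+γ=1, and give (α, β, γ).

(-1/7, 1/7, 1)

Signed area of the reference triangle: [DEF] = ½·(9·(1−(9/2)) + 9·(9/2−12) + 10·(12−1)) = ½·(-63/2 − 135/2 + 110) = 11/2.
[GEF] = ½·(10·(1−(9/2)) + 9·(9/2−(41/14)) + 10·(41/14−1)) = ½·(-35 + 99/7 + 135/7) = -11/14, so the D-coordinate is (-11/14)/(11/2) = -1/7.
[DGF] = ½·(9·(41/14−(9/2)) + 10·(9/2−12) + 10·(12−(41/14))) = ½·(-99/7 − 75 + 635/7) = 11/14, so the E-coordinate is 1/7.
[DEG] = ½·(9·(1−(41/14)) + 9·(41/14−12) + 10·(12−1)) = ½·(-243/14 − 1143/14 + 110) = 11/2, so the F-coordinate is 1.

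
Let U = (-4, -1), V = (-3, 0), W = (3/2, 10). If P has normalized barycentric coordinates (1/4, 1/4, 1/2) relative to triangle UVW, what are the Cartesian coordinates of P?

(-1, 19/4)

P = (1/4)·U + (1/4)·V + (1/2)·W.
x-coordinate: (1/4)·(-4) + (1/4)·(-3) + (1/2)·(3/2) = -1.
y-coordinate: (1/4)·(-1) + (1/4)·0 + (1/2)·10 = 19/4.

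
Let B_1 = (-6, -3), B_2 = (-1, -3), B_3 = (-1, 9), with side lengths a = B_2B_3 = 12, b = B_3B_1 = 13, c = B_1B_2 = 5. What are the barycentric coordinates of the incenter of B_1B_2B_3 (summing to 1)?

The incenter has barycentric coordinates proportional to the opposite side lengths: (12 : 13 : 5).
Normalizing by 12+13+5 = 30 gives (2/5, 13/30, 1/6).

(2/5, 13/30, 1/6)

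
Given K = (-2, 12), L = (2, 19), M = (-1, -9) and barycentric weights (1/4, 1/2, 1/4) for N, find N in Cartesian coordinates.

N = (1/4)·K + (1/2)·L + (1/4)·M.
x-coordinate: (1/4)·(-2) + (1/2)·2 + (1/4)·(-1) = 1/4.
y-coordinate: (1/4)·12 + (1/2)·19 + (1/4)·(-9) = 41/4.

(1/4, 41/4)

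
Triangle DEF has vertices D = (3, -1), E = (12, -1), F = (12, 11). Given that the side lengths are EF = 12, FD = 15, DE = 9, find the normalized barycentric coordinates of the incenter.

(1/3, 5/12, 1/4)

The incenter has barycentric coordinates proportional to the opposite side lengths: (12 : 15 : 9).
Normalizing by 12+15+9 = 36 gives (1/3, 5/12, 1/4).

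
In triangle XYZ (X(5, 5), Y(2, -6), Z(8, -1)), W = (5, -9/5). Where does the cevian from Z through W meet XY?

Barycentric coordinates of W with respect to XYZ: (1/5, 2/5, 2/5).
On side XY the Z-coordinate is zero; dropping W's Z-weight 2/5 and renormalizing the remaining 1/5 : 2/5 gives weights 1/3, 2/3 on X, Y.
V = (1/3)·(5, 5) + (2/3)·(2, -6) = (3, -7/3).

(3, -7/3)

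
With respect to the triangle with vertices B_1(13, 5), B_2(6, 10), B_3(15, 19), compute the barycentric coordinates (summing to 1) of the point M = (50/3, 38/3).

(2/3, -1/3, 2/3)

Signed area of the reference triangle: [B_1B_2B_3] = ½·(13·(10−19) + 6·(19−5) + 15·(5−10)) = ½·(-117 + 84 − 75) = -54.
[MB_2B_3] = ½·((50/3)·(10−19) + 6·(19−(38/3)) + 15·(38/3−10)) = ½·(-150 + 38 + 40) = -36, so the B_1-coordinate is (-36)/(-54) = 2/3.
[B_1MB_3] = ½·(13·(38/3−19) + (50/3)·(19−5) + 15·(5−(38/3))) = ½·(-247/3 + 700/3 − 115) = 18, so the B_2-coordinate is -1/3.
[B_1B_2M] = ½·(13·(10−(38/3)) + 6·(38/3−5) + (50/3)·(5−10)) = ½·(-104/3 + 46 − 250/3) = -36, so the B_3-coordinate is 2/3.
Check: 2/3 − 1/3 + 2/3 = 1.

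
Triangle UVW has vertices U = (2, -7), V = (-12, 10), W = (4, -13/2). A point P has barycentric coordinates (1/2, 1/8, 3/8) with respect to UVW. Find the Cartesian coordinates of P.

P = (1/2)·U + (1/8)·V + (3/8)·W.
x-coordinate: (1/2)·2 + (1/8)·(-12) + (3/8)·4 = 1.
y-coordinate: (1/2)·(-7) + (1/8)·10 + (3/8)·(-13/2) = -75/16.

(1, -75/16)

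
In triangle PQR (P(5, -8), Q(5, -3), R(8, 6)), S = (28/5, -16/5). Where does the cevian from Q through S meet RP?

(6, -10/3)

Barycentric coordinates of S with respect to PQR: (2/5, 2/5, 1/5).
On side RP the Q-coordinate is zero; dropping S's Q-weight 2/5 and renormalizing the remaining 1/5 : 2/5 gives weights 1/3, 2/3 on R, P.
T = (1/3)·(8, 6) + (2/3)·(5, -8) = (6, -10/3).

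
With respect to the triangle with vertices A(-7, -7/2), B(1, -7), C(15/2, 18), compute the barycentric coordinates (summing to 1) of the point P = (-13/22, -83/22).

(3/11, 7/11, 1/11)

Signed area of the reference triangle: [ABC] = ½·((-7)·(-7−18) + 1·(18−(-7/2)) + (15/2)·(-7/2−(-7))) = ½·(175 + 43/2 + 105/4) = 891/8.
[PBC] = ½·((-13/22)·(-7−18) + 1·(18−(-83/22)) + (15/2)·(-83/22−(-7))) = ½·(325/22 + 479/22 + 1065/44) = 243/8, so the A-coordinate is (243/8)/(891/8) = 3/11.
[APC] = ½·((-7)·(-83/22−18) + (-13/22)·(18−(-7/2)) + (15/2)·(-7/2−(-83/22))) = ½·(3353/22 − 559/44 + 45/22) = 567/8, so the B-coordinate is 7/11.
[ABP] = ½·((-7)·(-7−(-83/22)) + 1·(-83/22−(-7/2)) + (-13/22)·(-7/2−(-7))) = ½·(497/22 − 3/11 − 91/44) = 81/8, so the C-coordinate is 1/11.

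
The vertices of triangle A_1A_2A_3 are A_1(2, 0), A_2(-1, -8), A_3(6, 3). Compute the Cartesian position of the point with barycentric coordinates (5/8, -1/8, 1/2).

(35/8, 5/2)

P = (5/8)·A_1 + (-1/8)·A_2 + (1/2)·A_3.
x-coordinate: (5/8)·2 + (-1/8)·(-1) + (1/2)·6 = 35/8.
y-coordinate: (5/8)·0 + (-1/8)·(-8) + (1/2)·3 = 5/2.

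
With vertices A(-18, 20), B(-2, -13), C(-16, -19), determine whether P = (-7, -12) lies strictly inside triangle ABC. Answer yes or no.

Barycentric coordinates of P: (22/279, 365/558, 149/558).
The three coordinates are positive, positive, positive; a point is interior exactly when all three are positive.

yes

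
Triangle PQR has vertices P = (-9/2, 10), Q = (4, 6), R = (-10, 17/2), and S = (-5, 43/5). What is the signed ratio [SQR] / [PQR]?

[PQR] = ½·((-9/2)·(6−(17/2)) + 4·(17/2−10) + (-10)·(10−6)) = ½·(45/4 − 6 − 40) = -139/8.
[SQR] = ½·((-5)·(6−(17/2)) + 4·(17/2−(43/5)) + (-10)·(43/5−6)) = ½·(25/2 − 2/5 − 26) = -139/20, so the ratio is (-139/20)/(-139/8) = 2/5.

2/5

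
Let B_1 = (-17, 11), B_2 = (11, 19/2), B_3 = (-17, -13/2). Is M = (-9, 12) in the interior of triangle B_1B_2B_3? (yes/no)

Barycentric coordinates of M: (39/49, 2/7, -4/49).
The three coordinates are positive, positive, negative; a point is interior exactly when all three are positive.

no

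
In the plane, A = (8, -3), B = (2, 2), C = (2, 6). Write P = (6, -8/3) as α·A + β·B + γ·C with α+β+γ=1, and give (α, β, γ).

Signed area of the reference triangle: [ABC] = ½·(8·(2−6) + 2·(6−(-3)) + 2·(-3−2)) = ½·(-32 + 18 − 10) = -12.
[PBC] = ½·(6·(2−6) + 2·(6−(-8/3)) + 2·(-8/3−2)) = ½·(-24 + 52/3 − 28/3) = -8, so the A-coordinate is (-8)/(-12) = 2/3.
[APC] = ½·(8·(-8/3−6) + 6·(6−(-3)) + 2·(-3−(-8/3))) = ½·(-208/3 + 54 − 2/3) = -8, so the B-coordinate is 2/3.
[ABP] = ½·(8·(2−(-8/3)) + 2·(-8/3−(-3)) + 6·(-3−2)) = ½·(112/3 + 2/3 − 30) = 4, so the C-coordinate is -1/3.
Check: 2/3 + 2/3 − 1/3 = 1.

(2/3, 2/3, -1/3)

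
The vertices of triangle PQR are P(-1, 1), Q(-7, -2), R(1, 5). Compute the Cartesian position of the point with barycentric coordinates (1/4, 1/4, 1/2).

S = (1/4)·P + (1/4)·Q + (1/2)·R.
x-coordinate: (1/4)·(-1) + (1/4)·(-7) + (1/2)·1 = -3/2.
y-coordinate: (1/4)·1 + (1/4)·(-2) + (1/2)·5 = 9/4.

(-3/2, 9/4)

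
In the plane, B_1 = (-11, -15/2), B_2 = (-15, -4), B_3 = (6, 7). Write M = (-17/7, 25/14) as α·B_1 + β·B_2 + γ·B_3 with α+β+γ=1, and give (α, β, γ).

(1/7, 2/7, 4/7)

Signed area of the reference triangle: [B_1B_2B_3] = ½·((-11)·(-4−7) + (-15)·(7−(-15/2)) + 6·(-15/2−(-4))) = ½·(121 − 435/2 − 21) = -235/4.
[MB_2B_3] = ½·((-17/7)·(-4−7) + (-15)·(7−(25/14)) + 6·(25/14−(-4))) = ½·(187/7 − 1095/14 + 243/7) = -235/28, so the B_1-coordinate is (-235/28)/(-235/4) = 1/7.
[B_1MB_3] = ½·((-11)·(25/14−7) + (-17/7)·(7−(-15/2)) + 6·(-15/2−(25/14))) = ½·(803/14 − 493/14 − 390/7) = -235/14, so the B_2-coordinate is 2/7.
[B_1B_2M] = ½·((-11)·(-4−(25/14)) + (-15)·(25/14−(-15/2)) + (-17/7)·(-15/2−(-4))) = ½·(891/14 − 975/7 + 17/2) = -235/7, so the B_3-coordinate is 4/7.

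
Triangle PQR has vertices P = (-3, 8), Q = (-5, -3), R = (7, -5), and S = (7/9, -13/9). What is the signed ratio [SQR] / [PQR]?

[PQR] = ½·((-3)·(-3−(-5)) + (-5)·(-5−8) + 7·(8−(-3))) = ½·(-6 + 65 + 77) = 68.
[SQR] = ½·((7/9)·(-3−(-5)) + (-5)·(-5−(-13/9)) + 7·(-13/9−(-3))) = ½·(14/9 + 160/9 + 98/9) = 136/9, so the ratio is (136/9)/68 = 2/9.

2/9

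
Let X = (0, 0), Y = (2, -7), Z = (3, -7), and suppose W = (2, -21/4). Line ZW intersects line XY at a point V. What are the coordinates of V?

Barycentric coordinates of W with respect to XYZ: (1/4, 1/4, 1/2).
On side XY the Z-coordinate is zero; dropping W's Z-weight 1/2 and renormalizing the remaining 1/4 : 1/4 gives weights 1/2, 1/2 on X, Y.
V = (1/2)·(0, 0) + (1/2)·(2, -7) = (1, -7/2).

(1, -7/2)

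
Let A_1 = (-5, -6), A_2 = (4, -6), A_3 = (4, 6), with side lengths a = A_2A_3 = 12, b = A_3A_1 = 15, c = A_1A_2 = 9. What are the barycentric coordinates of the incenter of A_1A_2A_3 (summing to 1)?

(1/3, 5/12, 1/4)

The incenter has barycentric coordinates proportional to the opposite side lengths: (12 : 15 : 9).
Normalizing by 12+15+9 = 36 gives (1/3, 5/12, 1/4).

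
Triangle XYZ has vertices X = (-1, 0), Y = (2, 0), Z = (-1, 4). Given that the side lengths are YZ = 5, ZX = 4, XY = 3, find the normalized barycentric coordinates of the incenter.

The incenter has barycentric coordinates proportional to the opposite side lengths: (5 : 4 : 3).
Normalizing by 5+4+3 = 12 gives (5/12, 1/3, 1/4).

(5/12, 1/3, 1/4)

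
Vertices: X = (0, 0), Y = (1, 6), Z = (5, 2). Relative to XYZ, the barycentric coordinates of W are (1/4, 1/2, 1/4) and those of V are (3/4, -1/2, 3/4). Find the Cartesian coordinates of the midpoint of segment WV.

(5/2, 1)

Barycentric coordinates of the midpoint are the average: (1/2, 0, 1/2).
Converting: (1/2)·X + 0·Y + (1/2)·Z = (5/2, 1).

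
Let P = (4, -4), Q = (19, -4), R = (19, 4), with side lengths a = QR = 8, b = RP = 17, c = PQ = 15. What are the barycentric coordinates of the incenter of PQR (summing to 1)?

(1/5, 17/40, 3/8)

The incenter has barycentric coordinates proportional to the opposite side lengths: (8 : 17 : 15).
Normalizing by 8+17+15 = 40 gives (1/5, 17/40, 3/8).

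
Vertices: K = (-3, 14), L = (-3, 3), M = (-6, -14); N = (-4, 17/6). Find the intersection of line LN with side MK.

Barycentric coordinates of N with respect to KLM: (1/2, 1/6, 1/3).
On side MK the L-coordinate is zero; dropping N's L-weight 1/6 and renormalizing the remaining 1/3 : 1/2 gives weights 2/5, 3/5 on M, K.
J = (2/5)·(-6, -14) + (3/5)·(-3, 14) = (-21/5, 14/5).

(-21/5, 14/5)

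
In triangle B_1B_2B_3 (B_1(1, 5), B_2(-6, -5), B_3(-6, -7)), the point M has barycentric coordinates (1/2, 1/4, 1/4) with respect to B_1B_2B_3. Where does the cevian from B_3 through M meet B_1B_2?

(-4/3, 5/3)

Line B_3M meets B_1B_2 where the B_3-coordinate vanishes; zeroing M's B_3-weight and renormalizing leaves B_1, B_2-weights 1/2 : 1/4 → (2/3, 1/3).
So N = (2/3)·B_1 + (1/3)·B_2 = (-4/3, 5/3).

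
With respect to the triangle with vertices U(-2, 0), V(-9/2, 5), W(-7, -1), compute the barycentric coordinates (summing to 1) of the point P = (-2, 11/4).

Signed area of the reference triangle: [UVW] = ½·((-2)·(5−(-1)) + (-9/2)·(-1−0) + (-7)·(0−5)) = ½·(-12 + 9/2 + 35) = 55/4.
[PVW] = ½·((-2)·(5−(-1)) + (-9/2)·(-1−(11/4)) + (-7)·(11/4−5)) = ½·(-12 + 135/8 + 63/4) = 165/16, so the U-coordinate is (165/16)/(55/4) = 3/4.
[UPW] = ½·((-2)·(11/4−(-1)) + (-2)·(-1−0) + (-7)·(0−(11/4))) = ½·(-15/2 + 2 + 77/4) = 55/8, so the V-coordinate is 1/2.
[UVP] = ½·((-2)·(5−(11/4)) + (-9/2)·(11/4−0) + (-2)·(0−5)) = ½·(-9/2 − 99/8 + 10) = -55/16, so the W-coordinate is -1/4.

(3/4, 1/2, -1/4)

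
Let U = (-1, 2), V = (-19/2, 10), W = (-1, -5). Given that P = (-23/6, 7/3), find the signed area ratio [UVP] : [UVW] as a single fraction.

[UVW] = ½·((-1)·(10−(-5)) + (-19/2)·(-5−2) + (-1)·(2−10)) = ½·(-15 + 133/2 + 8) = 119/4.
[UVP] = ½·((-1)·(10−(7/3)) + (-19/2)·(7/3−2) + (-23/6)·(2−10)) = ½·(-23/3 − 19/6 + 92/3) = 119/12, so the ratio is (119/12)/(119/4) = 1/3.

1/3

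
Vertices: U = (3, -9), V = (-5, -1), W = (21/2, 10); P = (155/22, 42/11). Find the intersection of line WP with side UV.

(1, -7)

Barycentric coordinates of P with respect to UVW: (3/11, 1/11, 7/11).
On side UV the W-coordinate is zero; dropping P's W-weight 7/11 and renormalizing the remaining 3/11 : 1/11 gives weights 3/4, 1/4 on U, V.
Q = (3/4)·(3, -9) + (1/4)·(-5, -1) = (1, -7).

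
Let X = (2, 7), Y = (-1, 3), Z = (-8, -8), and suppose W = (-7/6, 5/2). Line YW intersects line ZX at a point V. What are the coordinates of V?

(-4/3, 2)

Barycentric coordinates of W with respect to XYZ: (1/3, 1/2, 1/6).
On side ZX the Y-coordinate is zero; dropping W's Y-weight 1/2 and renormalizing the remaining 1/6 : 1/3 gives weights 1/3, 2/3 on Z, X.
V = (1/3)·(-8, -8) + (2/3)·(2, 7) = (-4/3, 2).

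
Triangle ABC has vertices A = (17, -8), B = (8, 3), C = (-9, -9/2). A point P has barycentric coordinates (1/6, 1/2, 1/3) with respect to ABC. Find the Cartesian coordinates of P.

(23/6, -4/3)

P = (1/6)·A + (1/2)·B + (1/3)·C.
x-coordinate: (1/6)·17 + (1/2)·8 + (1/3)·(-9) = 23/6.
y-coordinate: (1/6)·(-8) + (1/2)·3 + (1/3)·(-9/2) = -4/3.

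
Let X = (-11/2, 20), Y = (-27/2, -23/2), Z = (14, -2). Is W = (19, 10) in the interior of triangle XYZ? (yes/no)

Barycentric coordinates of W: (1130/3161, -1376/3161, 3407/3161).
The three coordinates are positive, negative, positive; a point is interior exactly when all three are positive.

no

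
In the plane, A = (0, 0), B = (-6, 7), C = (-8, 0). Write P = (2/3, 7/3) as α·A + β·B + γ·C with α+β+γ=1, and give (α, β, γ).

(1, 1/3, -1/3)

Signed area of the reference triangle: [ABC] = ½·(0·(7−0) + (-6)·(0−0) + (-8)·(0−7)) = ½·(0 + 0 + 56) = 28.
[PBC] = ½·((2/3)·(7−0) + (-6)·(0−(7/3)) + (-8)·(7/3−7)) = ½·(14/3 + 14 + 112/3) = 28, so the A-coordinate is 28/28 = 1.
[APC] = ½·(0·(7/3−0) + (2/3)·(0−0) + (-8)·(0−(7/3))) = ½·(0 + 0 + 56/3) = 28/3, so the B-coordinate is 1/3.
[ABP] = ½·(0·(7−(7/3)) + (-6)·(7/3−0) + (2/3)·(0−7)) = ½·(0 − 14 − 14/3) = -28/3, so the C-coordinate is -1/3.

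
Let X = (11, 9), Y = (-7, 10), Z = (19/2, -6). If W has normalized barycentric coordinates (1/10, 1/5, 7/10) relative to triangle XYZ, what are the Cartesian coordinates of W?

W = (1/10)·X + (1/5)·Y + (7/10)·Z.
x-coordinate: (1/10)·11 + (1/5)·(-7) + (7/10)·(19/2) = 127/20.
y-coordinate: (1/10)·9 + (1/5)·10 + (7/10)·(-6) = -13/10.

(127/20, -13/10)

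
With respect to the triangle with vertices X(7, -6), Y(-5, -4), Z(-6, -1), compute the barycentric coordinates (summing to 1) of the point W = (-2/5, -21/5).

(2/5, 2/5, 1/5)

Signed area of the reference triangle: [XYZ] = ½·(7·(-4−(-1)) + (-5)·(-1−(-6)) + (-6)·(-6−(-4))) = ½·(-21 − 25 + 12) = -17.
[WYZ] = ½·((-2/5)·(-4−(-1)) + (-5)·(-1−(-21/5)) + (-6)·(-21/5−(-4))) = ½·(6/5 − 16 + 6/5) = -34/5, so the X-coordinate is (-34/5)/(-17) = 2/5.
[XWZ] = ½·(7·(-21/5−(-1)) + (-2/5)·(-1−(-6)) + (-6)·(-6−(-21/5))) = ½·(-112/5 − 2 + 54/5) = -34/5, so the Y-coordinate is 2/5.
[XYW] = ½·(7·(-4−(-21/5)) + (-5)·(-21/5−(-6)) + (-2/5)·(-6−(-4))) = ½·(7/5 − 9 + 4/5) = -17/5, so the Z-coordinate is 1/5.
Check: 2/5 + 2/5 + 1/5 = 1.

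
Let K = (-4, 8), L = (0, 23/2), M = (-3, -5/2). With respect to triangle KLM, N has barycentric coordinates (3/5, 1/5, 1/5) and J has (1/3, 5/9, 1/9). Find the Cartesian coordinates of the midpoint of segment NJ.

Barycentric coordinates of the midpoint are the average: (7/15, 17/45, 7/45).
Converting: (7/15)·K + (17/45)·L + (7/45)·M = (-7/3, 346/45).

(-7/3, 346/45)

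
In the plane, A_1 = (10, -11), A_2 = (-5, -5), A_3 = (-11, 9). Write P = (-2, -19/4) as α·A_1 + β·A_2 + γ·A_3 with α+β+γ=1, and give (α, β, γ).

(1/4, 5/8, 1/8)

Signed area of the reference triangle: [A_1A_2A_3] = ½·(10·(-5−9) + (-5)·(9−(-11)) + (-11)·(-11−(-5))) = ½·(-140 − 100 + 66) = -87.
[PA_2A_3] = ½·((-2)·(-5−9) + (-5)·(9−(-19/4)) + (-11)·(-19/4−(-5))) = ½·(28 − 275/4 − 11/4) = -87/4, so the A_1-coordinate is (-87/4)/(-87) = 1/4.
[A_1PA_3] = ½·(10·(-19/4−9) + (-2)·(9−(-11)) + (-11)·(-11−(-19/4))) = ½·(-275/2 − 40 + 275/4) = -435/8, so the A_2-coordinate is 5/8.
[A_1A_2P] = ½·(10·(-5−(-19/4)) + (-5)·(-19/4−(-11)) + (-2)·(-11−(-5))) = ½·(-5/2 − 125/4 + 12) = -87/8, so the A_3-coordinate is 1/8.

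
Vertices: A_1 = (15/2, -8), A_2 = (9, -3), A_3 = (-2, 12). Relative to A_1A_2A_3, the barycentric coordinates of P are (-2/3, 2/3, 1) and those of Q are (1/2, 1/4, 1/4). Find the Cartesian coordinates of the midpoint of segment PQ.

(9/4, 163/24)

Barycentric coordinates of the midpoint are the average: (-1/12, 11/24, 5/8).
Converting: (-1/12)·A_1 + (11/24)·A_2 + (5/8)·A_3 = (9/4, 163/24).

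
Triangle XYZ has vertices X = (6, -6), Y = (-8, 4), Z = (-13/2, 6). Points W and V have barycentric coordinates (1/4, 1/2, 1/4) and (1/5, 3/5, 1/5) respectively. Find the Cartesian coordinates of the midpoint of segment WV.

(-361/80, 11/5)

Barycentric coordinates of the midpoint are the average: (9/40, 11/20, 9/40).
Converting: (9/40)·X + (11/20)·Y + (9/40)·Z = (-361/80, 11/5).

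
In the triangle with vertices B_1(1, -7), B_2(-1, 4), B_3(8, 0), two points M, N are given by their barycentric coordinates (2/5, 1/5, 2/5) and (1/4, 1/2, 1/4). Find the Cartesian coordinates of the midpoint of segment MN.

(103/40, -7/8)

Barycentric coordinates of the midpoint are the average: (13/40, 7/20, 13/40).
Converting: (13/40)·B_1 + (7/20)·B_2 + (13/40)·B_3 = (103/40, -7/8).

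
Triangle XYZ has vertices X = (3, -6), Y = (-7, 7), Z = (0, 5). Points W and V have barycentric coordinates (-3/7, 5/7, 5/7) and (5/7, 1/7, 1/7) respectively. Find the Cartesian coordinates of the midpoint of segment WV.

(-18/7, 30/7)

Barycentric coordinates of the midpoint are the average: (1/7, 3/7, 3/7).
Converting: (1/7)·X + (3/7)·Y + (3/7)·Z = (-18/7, 30/7).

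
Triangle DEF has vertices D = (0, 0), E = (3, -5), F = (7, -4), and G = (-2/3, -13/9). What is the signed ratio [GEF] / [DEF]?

[DEF] = ½·(0·(-5−(-4)) + 3·(-4−0) + 7·(0−(-5))) = ½·(0 − 12 + 35) = 23/2.
[GEF] = ½·((-2/3)·(-5−(-4)) + 3·(-4−(-13/9)) + 7·(-13/9−(-5))) = ½·(2/3 − 23/3 + 224/9) = 161/18, so the ratio is (161/18)/(23/2) = 7/9.

7/9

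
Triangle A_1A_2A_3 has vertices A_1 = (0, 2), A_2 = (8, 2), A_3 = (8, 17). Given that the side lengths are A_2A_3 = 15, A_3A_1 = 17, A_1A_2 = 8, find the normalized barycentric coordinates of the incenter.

The incenter has barycentric coordinates proportional to the opposite side lengths: (15 : 17 : 8).
Normalizing by 15+17+8 = 40 gives (3/8, 17/40, 1/5).

(3/8, 17/40, 1/5)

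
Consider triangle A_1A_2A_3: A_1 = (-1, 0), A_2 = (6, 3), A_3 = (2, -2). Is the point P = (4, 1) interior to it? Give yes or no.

yes

Barycentric coordinates of P: (2/23, 13/23, 8/23).
The three coordinates are positive, positive, positive; a point is interior exactly when all three are positive.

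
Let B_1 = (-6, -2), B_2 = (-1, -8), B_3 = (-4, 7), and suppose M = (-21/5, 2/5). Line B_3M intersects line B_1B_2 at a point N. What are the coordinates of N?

(-13/3, -4)

Barycentric coordinates of M with respect to B_1B_2B_3: (2/5, 1/5, 2/5).
On side B_1B_2 the B_3-coordinate is zero; dropping M's B_3-weight 2/5 and renormalizing the remaining 2/5 : 1/5 gives weights 2/3, 1/3 on B_1, B_2.
N = (2/3)·(-6, -2) + (1/3)·(-1, -8) = (-13/3, -4).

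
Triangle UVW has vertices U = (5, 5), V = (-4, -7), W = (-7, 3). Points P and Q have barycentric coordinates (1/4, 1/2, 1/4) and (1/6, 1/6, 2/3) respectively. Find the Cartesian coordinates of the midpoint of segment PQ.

(-7/2, 1/12)

Barycentric coordinates of the midpoint are the average: (5/24, 1/3, 11/24).
Converting: (5/24)·U + (1/3)·V + (11/24)·W = (-7/2, 1/12).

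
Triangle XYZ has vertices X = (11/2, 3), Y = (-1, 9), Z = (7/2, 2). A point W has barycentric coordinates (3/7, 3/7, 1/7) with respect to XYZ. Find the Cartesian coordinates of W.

(17/7, 38/7)

W = (3/7)·X + (3/7)·Y + (1/7)·Z.
x-coordinate: (3/7)·(11/2) + (3/7)·(-1) + (1/7)·(7/2) = 17/7.
y-coordinate: (3/7)·3 + (3/7)·9 + (1/7)·2 = 38/7.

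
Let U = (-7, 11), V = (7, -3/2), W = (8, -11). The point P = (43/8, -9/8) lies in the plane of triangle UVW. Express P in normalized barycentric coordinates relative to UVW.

(1/8, 3/4, 1/8)

Signed area of the reference triangle: [UVW] = ½·((-7)·(-3/2−(-11)) + 7·(-11−11) + 8·(11−(-3/2))) = ½·(-133/2 − 154 + 100) = -241/4.
[PVW] = ½·((43/8)·(-3/2−(-11)) + 7·(-11−(-9/8)) + 8·(-9/8−(-3/2))) = ½·(817/16 − 553/8 + 3) = -241/32, so the U-coordinate is (-241/32)/(-241/4) = 1/8.
[UPW] = ½·((-7)·(-9/8−(-11)) + (43/8)·(-11−11) + 8·(11−(-9/8))) = ½·(-553/8 − 473/4 + 97) = -723/16, so the V-coordinate is 3/4.
[UVP] = ½·((-7)·(-3/2−(-9/8)) + 7·(-9/8−11) + (43/8)·(11−(-3/2))) = ½·(21/8 − 679/8 + 1075/16) = -241/32, so the W-coordinate is 1/8.
Check: 1/8 + 3/4 + 1/8 = 1.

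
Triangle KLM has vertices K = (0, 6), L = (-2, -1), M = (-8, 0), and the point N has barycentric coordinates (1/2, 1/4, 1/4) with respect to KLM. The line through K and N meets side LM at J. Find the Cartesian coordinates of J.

(-5, -1/2)

Line KN meets LM where the K-coordinate vanishes; zeroing N's K-weight and renormalizing leaves L, M-weights 1/4 : 1/4 → (1/2, 1/2).
So J = (1/2)·L + (1/2)·M = (-5, -1/2).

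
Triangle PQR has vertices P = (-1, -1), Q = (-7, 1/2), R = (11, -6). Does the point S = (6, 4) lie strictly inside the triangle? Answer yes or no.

no

Barycentric coordinates of S: (295/24, -95/12, -27/8).
The three coordinates are positive, negative, negative; a point is interior exactly when all three are positive.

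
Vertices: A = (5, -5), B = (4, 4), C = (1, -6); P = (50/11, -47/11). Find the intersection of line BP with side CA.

Barycentric coordinates of P with respect to ABC: (9/11, 1/11, 1/11).
On side CA the B-coordinate is zero; dropping P's B-weight 1/11 and renormalizing the remaining 1/11 : 9/11 gives weights 1/10, 9/10 on C, A.
Q = (1/10)·(1, -6) + (9/10)·(5, -5) = (23/5, -51/10).

(23/5, -51/10)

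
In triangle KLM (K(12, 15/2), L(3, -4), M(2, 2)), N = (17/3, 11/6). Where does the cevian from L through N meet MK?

Barycentric coordinates of N with respect to KLM: (1/3, 1/3, 1/3).
On side MK the L-coordinate is zero; dropping N's L-weight 1/3 and renormalizing the remaining 1/3 : 1/3 gives weights 1/2, 1/2 on M, K.
J = (1/2)·(2, 2) + (1/2)·(12, 15/2) = (7, 19/4).

(7, 19/4)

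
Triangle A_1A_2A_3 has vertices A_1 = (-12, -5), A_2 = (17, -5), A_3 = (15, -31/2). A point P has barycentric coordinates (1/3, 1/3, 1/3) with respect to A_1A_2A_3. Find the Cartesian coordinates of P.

P = (1/3)·A_1 + (1/3)·A_2 + (1/3)·A_3.
x-coordinate: (1/3)·(-12) + (1/3)·17 + (1/3)·15 = 20/3.
y-coordinate: (1/3)·(-5) + (1/3)·(-5) + (1/3)·(-31/2) = -17/2.

(20/3, -17/2)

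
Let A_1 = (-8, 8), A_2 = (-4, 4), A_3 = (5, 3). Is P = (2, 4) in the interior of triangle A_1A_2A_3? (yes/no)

Barycentric coordinates of P: (3/16, 1/16, 3/4).
The three coordinates are positive, positive, positive; a point is interior exactly when all three are positive.

yes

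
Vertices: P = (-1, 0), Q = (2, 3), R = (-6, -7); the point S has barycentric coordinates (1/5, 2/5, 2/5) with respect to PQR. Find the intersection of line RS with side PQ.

(1, 2)

Line RS meets PQ where the R-coordinate vanishes; zeroing S's R-weight and renormalizing leaves P, Q-weights 1/5 : 2/5 → (1/3, 2/3).
So T = (1/3)·P + (2/3)·Q = (1, 2).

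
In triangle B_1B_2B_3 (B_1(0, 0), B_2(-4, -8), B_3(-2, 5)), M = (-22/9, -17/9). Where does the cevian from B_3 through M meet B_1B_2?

(-8/3, -16/3)

Barycentric coordinates of M with respect to B_1B_2B_3: (2/9, 4/9, 1/3).
On side B_1B_2 the B_3-coordinate is zero; dropping M's B_3-weight 1/3 and renormalizing the remaining 2/9 : 4/9 gives weights 1/3, 2/3 on B_1, B_2.
N = (1/3)·(0, 0) + (2/3)·(-4, -8) = (-8/3, -16/3).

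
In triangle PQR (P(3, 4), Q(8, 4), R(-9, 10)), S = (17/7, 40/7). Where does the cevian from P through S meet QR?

Barycentric coordinates of S with respect to PQR: (1/7, 4/7, 2/7).
On side QR the P-coordinate is zero; dropping S's P-weight 1/7 and renormalizing the remaining 4/7 : 2/7 gives weights 2/3, 1/3 on Q, R.
T = (2/3)·(8, 4) + (1/3)·(-9, 10) = (7/3, 6).

(7/3, 6)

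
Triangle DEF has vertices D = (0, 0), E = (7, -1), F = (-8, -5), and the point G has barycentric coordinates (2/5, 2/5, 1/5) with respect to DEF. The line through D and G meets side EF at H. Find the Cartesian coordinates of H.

Line DG meets EF where the D-coordinate vanishes; zeroing G's D-weight and renormalizing leaves E, F-weights 2/5 : 1/5 → (2/3, 1/3).
So H = (2/3)·E + (1/3)·F = (2, -7/3).

(2, -7/3)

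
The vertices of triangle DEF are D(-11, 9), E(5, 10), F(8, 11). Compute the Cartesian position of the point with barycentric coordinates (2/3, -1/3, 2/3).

G = (2/3)·D + (-1/3)·E + (2/3)·F.
x-coordinate: (2/3)·(-11) + (-1/3)·5 + (2/3)·8 = -11/3.
y-coordinate: (2/3)·9 + (-1/3)·10 + (2/3)·11 = 10.

(-11/3, 10)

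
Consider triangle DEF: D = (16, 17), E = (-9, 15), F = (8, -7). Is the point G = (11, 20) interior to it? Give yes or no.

Barycentric coordinates of G: (525/584, 18/73, -85/584).
The three coordinates are positive, positive, negative; a point is interior exactly when all three are positive.

no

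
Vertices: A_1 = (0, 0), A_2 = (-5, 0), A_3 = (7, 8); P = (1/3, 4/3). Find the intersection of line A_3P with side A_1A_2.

Barycentric coordinates of P with respect to A_1A_2A_3: (2/3, 1/6, 1/6).
On side A_1A_2 the A_3-coordinate is zero; dropping P's A_3-weight 1/6 and renormalizing the remaining 2/3 : 1/6 gives weights 4/5, 1/5 on A_1, A_2.
Q = (4/5)·(0, 0) + (1/5)·(-5, 0) = (-1, 0).

(-1, 0)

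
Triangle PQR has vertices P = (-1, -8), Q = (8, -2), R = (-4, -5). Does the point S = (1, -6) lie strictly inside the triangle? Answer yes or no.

yes

Barycentric coordinates of S: (3/5, 4/15, 2/15).
The three coordinates are positive, positive, positive; a point is interior exactly when all three are positive.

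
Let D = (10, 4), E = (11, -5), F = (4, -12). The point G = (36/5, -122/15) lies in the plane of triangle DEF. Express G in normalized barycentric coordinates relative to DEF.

Signed area of the reference triangle: [DEF] = ½·(10·(-5−(-12)) + 11·(-12−4) + 4·(4−(-5))) = ½·(70 − 176 + 36) = -35.
[GEF] = ½·((36/5)·(-5−(-12)) + 11·(-12−(-122/15)) + 4·(-122/15−(-5))) = ½·(252/5 − 638/15 − 188/15) = -7/3, so the D-coordinate is (-7/3)/(-35) = 1/15.
[DGF] = ½·(10·(-122/15−(-12)) + (36/5)·(-12−4) + 4·(4−(-122/15))) = ½·(116/3 − 576/5 + 728/15) = -14, so the E-coordinate is 2/5.
[DEG] = ½·(10·(-5−(-122/15)) + 11·(-122/15−4) + (36/5)·(4−(-5))) = ½·(94/3 − 2002/15 + 324/5) = -56/3, so the F-coordinate is 8/15.

(1/15, 2/5, 8/15)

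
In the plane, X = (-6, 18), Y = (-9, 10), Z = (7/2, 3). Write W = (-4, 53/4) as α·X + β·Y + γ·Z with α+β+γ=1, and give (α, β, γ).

Signed area of the reference triangle: [XYZ] = ½·((-6)·(10−3) + (-9)·(3−18) + (7/2)·(18−10)) = ½·(-42 + 135 + 28) = 121/2.
[WYZ] = ½·((-4)·(10−3) + (-9)·(3−(53/4)) + (7/2)·(53/4−10)) = ½·(-28 + 369/4 + 91/8) = 605/16, so the X-coordinate is (605/16)/(121/2) = 5/8.
[XWZ] = ½·((-6)·(53/4−3) + (-4)·(3−18) + (7/2)·(18−(53/4))) = ½·(-123/2 + 60 + 133/8) = 121/16, so the Y-coordinate is 1/8.
[XYW] = ½·((-6)·(10−(53/4)) + (-9)·(53/4−18) + (-4)·(18−10)) = ½·(39/2 + 171/4 − 32) = 121/8, so the Z-coordinate is 1/4.
Check: 5/8 + 1/8 + 1/4 = 1.

(5/8, 1/8, 1/4)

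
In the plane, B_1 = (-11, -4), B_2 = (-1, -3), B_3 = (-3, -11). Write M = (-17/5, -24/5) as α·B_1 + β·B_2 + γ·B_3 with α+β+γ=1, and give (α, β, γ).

Signed area of the reference triangle: [B_1B_2B_3] = ½·((-11)·(-3−(-11)) + (-1)·(-11−(-4)) + (-3)·(-4−(-3))) = ½·(-88 + 7 + 3) = -39.
[MB_2B_3] = ½·((-17/5)·(-3−(-11)) + (-1)·(-11−(-24/5)) + (-3)·(-24/5−(-3))) = ½·(-136/5 + 31/5 + 27/5) = -39/5, so the B_1-coordinate is (-39/5)/(-39) = 1/5.
[B_1MB_3] = ½·((-11)·(-24/5−(-11)) + (-17/5)·(-11−(-4)) + (-3)·(-4−(-24/5))) = ½·(-341/5 + 119/5 − 12/5) = -117/5, so the B_2-coordinate is 3/5.
[B_1B_2M] = ½·((-11)·(-3−(-24/5)) + (-1)·(-24/5−(-4)) + (-17/5)·(-4−(-3))) = ½·(-99/5 + 4/5 + 17/5) = -39/5, so the B_3-coordinate is 1/5.
Check: 1/5 + 3/5 + 1/5 = 1.

(1/5, 3/5, 1/5)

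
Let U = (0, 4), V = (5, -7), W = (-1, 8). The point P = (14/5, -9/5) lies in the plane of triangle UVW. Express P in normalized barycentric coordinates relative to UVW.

(1/5, 3/5, 1/5)

Signed area of the reference triangle: [UVW] = ½·(0·(-7−8) + 5·(8−4) + (-1)·(4−(-7))) = ½·(0 + 20 − 11) = 9/2.
[PVW] = ½·((14/5)·(-7−8) + 5·(8−(-9/5)) + (-1)·(-9/5−(-7))) = ½·(-42 + 49 − 26/5) = 9/10, so the U-coordinate is (9/10)/(9/2) = 1/5.
[UPW] = ½·(0·(-9/5−8) + (14/5)·(8−4) + (-1)·(4−(-9/5))) = ½·(0 + 56/5 − 29/5) = 27/10, so the V-coordinate is 3/5.
[UVP] = ½·(0·(-7−(-9/5)) + 5·(-9/5−4) + (14/5)·(4−(-7))) = ½·(0 − 29 + 154/5) = 9/10, so the W-coordinate is 1/5.
Check: 1/5 + 3/5 + 1/5 = 1.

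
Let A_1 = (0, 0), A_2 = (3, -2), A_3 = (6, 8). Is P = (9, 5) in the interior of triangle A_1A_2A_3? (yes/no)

Barycentric coordinates of P: (-13/12, 7/6, 11/12).
The three coordinates are negative, positive, positive; a point is interior exactly when all three are positive.

no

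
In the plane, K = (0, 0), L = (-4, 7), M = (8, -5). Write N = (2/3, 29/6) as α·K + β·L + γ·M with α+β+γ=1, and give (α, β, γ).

Signed area of the reference triangle: [KLM] = ½·(0·(7−(-5)) + (-4)·(-5−0) + 8·(0−7)) = ½·(0 + 20 − 56) = -18.
[NLM] = ½·((2/3)·(7−(-5)) + (-4)·(-5−(29/6)) + 8·(29/6−7)) = ½·(8 + 118/3 − 52/3) = 15, so the K-coordinate is 15/(-18) = -5/6.
[KNM] = ½·(0·(29/6−(-5)) + (2/3)·(-5−0) + 8·(0−(29/6))) = ½·(0 − 10/3 − 116/3) = -21, so the L-coordinate is 7/6.
[KLN] = ½·(0·(7−(29/6)) + (-4)·(29/6−0) + (2/3)·(0−7)) = ½·(0 − 58/3 − 14/3) = -12, so the M-coordinate is 2/3.

(-5/6, 7/6, 2/3)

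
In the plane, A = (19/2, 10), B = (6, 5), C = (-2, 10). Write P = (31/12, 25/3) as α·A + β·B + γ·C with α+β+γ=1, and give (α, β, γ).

(1/6, 1/3, 1/2)

Signed area of the reference triangle: [ABC] = ½·((19/2)·(5−10) + 6·(10−10) + (-2)·(10−5)) = ½·(-95/2 + 0 − 10) = -115/4.
[PBC] = ½·((31/12)·(5−10) + 6·(10−(25/3)) + (-2)·(25/3−5)) = ½·(-155/12 + 10 − 20/3) = -115/24, so the A-coordinate is (-115/24)/(-115/4) = 1/6.
[APC] = ½·((19/2)·(25/3−10) + (31/12)·(10−10) + (-2)·(10−(25/3))) = ½·(-95/6 + 0 − 10/3) = -115/12, so the B-coordinate is 1/3.
[ABP] = ½·((19/2)·(5−(25/3)) + 6·(25/3−10) + (31/12)·(10−5)) = ½·(-95/3 − 10 + 155/12) = -115/8, so the C-coordinate is 1/2.
Check: 1/6 + 1/3 + 1/2 = 1.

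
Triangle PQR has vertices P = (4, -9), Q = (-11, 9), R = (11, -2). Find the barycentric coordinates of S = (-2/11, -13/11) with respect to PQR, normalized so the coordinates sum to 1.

(5/11, 4/11, 2/11)

Signed area of the reference triangle: [PQR] = ½·(4·(9−(-2)) + (-11)·(-2−(-9)) + 11·(-9−9)) = ½·(44 − 77 − 198) = -231/2.
[SQR] = ½·((-2/11)·(9−(-2)) + (-11)·(-2−(-13/11)) + 11·(-13/11−9)) = ½·(-2 + 9 − 112) = -105/2, so the P-coordinate is (-105/2)/(-231/2) = 5/11.
[PSR] = ½·(4·(-13/11−(-2)) + (-2/11)·(-2−(-9)) + 11·(-9−(-13/11))) = ½·(36/11 − 14/11 − 86) = -42, so the Q-coordinate is 4/11.
[PQS] = ½·(4·(9−(-13/11)) + (-11)·(-13/11−(-9)) + (-2/11)·(-9−9)) = ½·(448/11 − 86 + 36/11) = -21, so the R-coordinate is 2/11.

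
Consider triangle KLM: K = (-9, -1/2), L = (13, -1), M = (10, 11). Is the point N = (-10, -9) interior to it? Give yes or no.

Barycentric coordinates of N: (8/7, 4/7, -5/7).
The three coordinates are positive, positive, negative; a point is interior exactly when all three are positive.

no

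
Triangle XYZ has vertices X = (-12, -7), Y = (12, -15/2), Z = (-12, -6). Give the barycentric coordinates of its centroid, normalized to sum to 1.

The centroid is the average of the vertices, so each weight is 1/3.

(1/3, 1/3, 1/3)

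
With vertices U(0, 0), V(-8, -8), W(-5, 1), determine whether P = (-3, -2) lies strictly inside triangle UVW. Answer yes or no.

yes

Barycentric coordinates of P: (9/16, 13/48, 1/6).
The three coordinates are positive, positive, positive; a point is interior exactly when all three are positive.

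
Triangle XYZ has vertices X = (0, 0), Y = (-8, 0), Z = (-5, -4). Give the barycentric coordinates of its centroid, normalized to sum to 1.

(1/3, 1/3, 1/3)

The centroid is the average of the vertices, so each weight is 1/3.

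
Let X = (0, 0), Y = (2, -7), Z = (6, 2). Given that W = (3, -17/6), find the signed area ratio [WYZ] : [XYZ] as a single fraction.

[XYZ] = ½·(0·(-7−2) + 2·(2−0) + 6·(0−(-7))) = ½·(0 + 4 + 42) = 23.
[WYZ] = ½·(3·(-7−2) + 2·(2−(-17/6)) + 6·(-17/6−(-7))) = ½·(-27 + 29/3 + 25) = 23/6, so the ratio is (23/6)/23 = 1/6.

1/6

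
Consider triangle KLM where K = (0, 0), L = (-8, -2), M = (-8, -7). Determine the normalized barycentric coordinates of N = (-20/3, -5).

Signed area of the reference triangle: [KLM] = ½·(0·(-2−(-7)) + (-8)·(-7−0) + (-8)·(0−(-2))) = ½·(0 + 56 − 16) = 20.
[NLM] = ½·((-20/3)·(-2−(-7)) + (-8)·(-7−(-5)) + (-8)·(-5−(-2))) = ½·(-100/3 + 16 + 24) = 10/3, so the K-coordinate is (10/3)/20 = 1/6.
[KNM] = ½·(0·(-5−(-7)) + (-20/3)·(-7−0) + (-8)·(0−(-5))) = ½·(0 + 140/3 − 40) = 10/3, so the L-coordinate is 1/6.
[KLN] = ½·(0·(-2−(-5)) + (-8)·(-5−0) + (-20/3)·(0−(-2))) = ½·(0 + 40 − 40/3) = 40/3, so the M-coordinate is 2/3.

(1/6, 1/6, 2/3)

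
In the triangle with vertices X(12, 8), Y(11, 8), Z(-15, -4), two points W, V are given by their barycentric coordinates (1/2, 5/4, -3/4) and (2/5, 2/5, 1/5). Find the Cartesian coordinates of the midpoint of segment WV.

Barycentric coordinates of the midpoint are the average: (9/20, 33/40, -11/40).
Converting: (9/20)·X + (33/40)·Y + (-11/40)·Z = (93/5, 113/10).

(93/5, 113/10)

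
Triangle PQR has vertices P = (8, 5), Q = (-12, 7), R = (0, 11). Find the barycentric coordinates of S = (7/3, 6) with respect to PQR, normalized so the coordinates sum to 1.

Signed area of the reference triangle: [PQR] = ½·(8·(7−11) + (-12)·(11−5) + 0·(5−7)) = ½·(-32 − 72 + 0) = -52.
[SQR] = ½·((7/3)·(7−11) + (-12)·(11−6) + 0·(6−7)) = ½·(-28/3 − 60 + 0) = -104/3, so the P-coordinate is (-104/3)/(-52) = 2/3.
[PSR] = ½·(8·(6−11) + (7/3)·(11−5) + 0·(5−6)) = ½·(-40 + 14 + 0) = -13, so the Q-coordinate is 1/4.
[PQS] = ½·(8·(7−6) + (-12)·(6−5) + (7/3)·(5−7)) = ½·(8 − 12 − 14/3) = -13/3, so the R-coordinate is 1/12.
Check: 2/3 + 1/4 + 1/12 = 1.

(2/3, 1/4, 1/12)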